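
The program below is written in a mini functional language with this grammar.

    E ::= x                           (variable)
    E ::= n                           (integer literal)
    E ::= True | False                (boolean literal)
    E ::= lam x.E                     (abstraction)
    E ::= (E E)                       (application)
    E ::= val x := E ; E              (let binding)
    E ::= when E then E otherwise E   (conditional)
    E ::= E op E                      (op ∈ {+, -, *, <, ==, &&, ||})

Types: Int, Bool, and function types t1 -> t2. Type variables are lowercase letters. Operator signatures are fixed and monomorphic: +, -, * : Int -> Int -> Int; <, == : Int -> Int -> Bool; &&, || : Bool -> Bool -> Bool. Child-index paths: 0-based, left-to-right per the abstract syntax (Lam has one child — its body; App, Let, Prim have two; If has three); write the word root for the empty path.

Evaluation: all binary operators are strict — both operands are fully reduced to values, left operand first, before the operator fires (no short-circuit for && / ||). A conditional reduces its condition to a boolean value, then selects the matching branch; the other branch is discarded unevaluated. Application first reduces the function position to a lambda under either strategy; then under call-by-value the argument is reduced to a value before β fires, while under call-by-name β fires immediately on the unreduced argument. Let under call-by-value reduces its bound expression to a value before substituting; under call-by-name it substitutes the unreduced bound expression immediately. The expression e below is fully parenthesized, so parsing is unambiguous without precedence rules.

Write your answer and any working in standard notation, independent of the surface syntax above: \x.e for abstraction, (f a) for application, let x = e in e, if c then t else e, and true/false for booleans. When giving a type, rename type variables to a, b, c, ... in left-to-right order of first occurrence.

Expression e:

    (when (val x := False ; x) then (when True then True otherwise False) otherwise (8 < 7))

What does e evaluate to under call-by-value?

Trace:
step 0: (if (let x = false in x) then (if true then true else false) else (8 < 7))
step 1: [let@0] (if false then (if true then true else false) else (8 < 7))
step 2: [if@root] (8 < 7)
step 3: [delta@root] false

Answer: false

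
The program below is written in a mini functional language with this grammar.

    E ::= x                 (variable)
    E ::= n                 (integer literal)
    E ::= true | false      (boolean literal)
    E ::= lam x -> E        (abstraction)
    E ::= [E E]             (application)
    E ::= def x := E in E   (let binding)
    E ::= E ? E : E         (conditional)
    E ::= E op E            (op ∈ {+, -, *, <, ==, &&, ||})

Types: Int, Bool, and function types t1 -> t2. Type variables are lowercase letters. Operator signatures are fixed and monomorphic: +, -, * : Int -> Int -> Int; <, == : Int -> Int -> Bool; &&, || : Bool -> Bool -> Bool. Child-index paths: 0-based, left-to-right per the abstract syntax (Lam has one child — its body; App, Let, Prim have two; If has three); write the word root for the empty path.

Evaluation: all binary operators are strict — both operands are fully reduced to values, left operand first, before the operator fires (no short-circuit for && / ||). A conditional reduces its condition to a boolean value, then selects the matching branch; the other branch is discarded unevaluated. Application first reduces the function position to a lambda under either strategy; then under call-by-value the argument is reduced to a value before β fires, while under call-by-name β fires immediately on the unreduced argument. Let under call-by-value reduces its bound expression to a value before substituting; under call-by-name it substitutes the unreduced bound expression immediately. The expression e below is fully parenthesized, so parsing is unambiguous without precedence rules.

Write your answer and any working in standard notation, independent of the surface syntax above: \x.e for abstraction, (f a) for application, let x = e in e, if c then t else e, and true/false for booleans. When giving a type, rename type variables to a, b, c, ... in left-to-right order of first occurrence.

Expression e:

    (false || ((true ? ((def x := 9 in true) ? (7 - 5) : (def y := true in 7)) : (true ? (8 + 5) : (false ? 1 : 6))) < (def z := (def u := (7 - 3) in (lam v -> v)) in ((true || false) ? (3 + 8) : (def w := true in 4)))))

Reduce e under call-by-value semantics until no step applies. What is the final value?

Derivation:
step 0: (false || ((if true then (if (let x = 9 in true) then (7 - 5) else (let y = true in 7)) else (if true then (8 + 5) else (if false then 1 else 6))) < (let z = (let u = (7 - 3) in (\v.v)) in (if (true || false) then (3 + 8) else (let w = true in 4)))))
step 1: [if@1.0] (false || ((if (let x = 9 in true) then (7 - 5) else (let y = true in 7)) < (let z = (let u = (7 - 3) in (\v.v)) in (if (true || false) then (3 + 8) else (let w = true in 4)))))
step 2: [let@1.0.0] (false || ((if true then (7 - 5) else (let y = true in 7)) < (let z = (let u = (7 - 3) in (\v.v)) in (if (true || false) then (3 + 8) else (let w = true in 4)))))
step 3: [if@1.0] (false || ((7 - 5) < (let z = (let u = (7 - 3) in (\v.v)) in (if (true || false) then (3 + 8) else (let w = true in 4)))))
step 4: [delta@1.0] (false || (2 < (let z = (let u = (7 - 3) in (\v.v)) in (if (true || false) then (3 + 8) else (let w = true in 4)))))
step 5: [delta@1.1.0.0] (false || (2 < (let z = (let u = 4 in (\v.v)) in (if (true || false) then (3 + 8) else (let w = true in 4)))))
step 6: [let@1.1.0] (false || (2 < (let z = (\v.v) in (if (true || false) then (3 + 8) else (let w = true in 4)))))
step 7: [let@1.1] (false || (2 < (if (true || false) then (3 + 8) else (let w = true in 4))))
step 8: [delta@1.1.0] (false || (2 < (if true then (3 + 8) else (let w = true in 4))))
step 9: [if@1.1] (false || (2 < (3 + 8)))
step 10: [delta@1.1] (false || (2 < 11))
step 11: [delta@1] (false || true)
step 12: [delta@root] true

Answer: true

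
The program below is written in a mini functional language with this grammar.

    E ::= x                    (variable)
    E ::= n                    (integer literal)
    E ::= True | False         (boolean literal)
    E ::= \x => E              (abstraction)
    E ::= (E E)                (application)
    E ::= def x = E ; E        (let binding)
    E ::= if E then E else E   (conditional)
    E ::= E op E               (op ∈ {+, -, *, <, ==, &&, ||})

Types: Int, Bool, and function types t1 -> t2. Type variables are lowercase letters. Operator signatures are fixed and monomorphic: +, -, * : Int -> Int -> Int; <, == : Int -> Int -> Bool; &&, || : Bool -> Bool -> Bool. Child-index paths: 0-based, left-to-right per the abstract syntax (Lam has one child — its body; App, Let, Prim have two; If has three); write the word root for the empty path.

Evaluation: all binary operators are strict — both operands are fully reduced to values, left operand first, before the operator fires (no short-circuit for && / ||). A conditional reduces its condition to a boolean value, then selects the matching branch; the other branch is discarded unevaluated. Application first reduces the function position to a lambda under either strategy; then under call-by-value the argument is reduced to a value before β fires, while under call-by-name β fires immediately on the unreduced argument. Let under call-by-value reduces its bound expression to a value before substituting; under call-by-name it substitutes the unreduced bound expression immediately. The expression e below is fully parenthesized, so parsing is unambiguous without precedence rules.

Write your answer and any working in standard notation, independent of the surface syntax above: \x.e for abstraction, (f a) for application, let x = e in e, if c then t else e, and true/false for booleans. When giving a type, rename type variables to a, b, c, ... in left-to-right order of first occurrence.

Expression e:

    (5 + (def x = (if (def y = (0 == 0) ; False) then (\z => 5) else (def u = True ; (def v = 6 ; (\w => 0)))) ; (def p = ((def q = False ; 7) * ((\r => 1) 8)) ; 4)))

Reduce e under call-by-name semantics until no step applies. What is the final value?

Trace:
step 0: (5 + (let x = (if (let y = (0 == 0) in false) then (\z.5) else (let u = true in (let v = 6 in (\w.0)))) in (let p = ((let q = false in 7) * ((\r.1) 8)) in 4)))
step 1: [let@1] (5 + (let p = ((let q = false in 7) * ((\r.1) 8)) in 4))
step 2: [let@1] (5 + 4)
step 3: [delta@root] 9

Answer: 9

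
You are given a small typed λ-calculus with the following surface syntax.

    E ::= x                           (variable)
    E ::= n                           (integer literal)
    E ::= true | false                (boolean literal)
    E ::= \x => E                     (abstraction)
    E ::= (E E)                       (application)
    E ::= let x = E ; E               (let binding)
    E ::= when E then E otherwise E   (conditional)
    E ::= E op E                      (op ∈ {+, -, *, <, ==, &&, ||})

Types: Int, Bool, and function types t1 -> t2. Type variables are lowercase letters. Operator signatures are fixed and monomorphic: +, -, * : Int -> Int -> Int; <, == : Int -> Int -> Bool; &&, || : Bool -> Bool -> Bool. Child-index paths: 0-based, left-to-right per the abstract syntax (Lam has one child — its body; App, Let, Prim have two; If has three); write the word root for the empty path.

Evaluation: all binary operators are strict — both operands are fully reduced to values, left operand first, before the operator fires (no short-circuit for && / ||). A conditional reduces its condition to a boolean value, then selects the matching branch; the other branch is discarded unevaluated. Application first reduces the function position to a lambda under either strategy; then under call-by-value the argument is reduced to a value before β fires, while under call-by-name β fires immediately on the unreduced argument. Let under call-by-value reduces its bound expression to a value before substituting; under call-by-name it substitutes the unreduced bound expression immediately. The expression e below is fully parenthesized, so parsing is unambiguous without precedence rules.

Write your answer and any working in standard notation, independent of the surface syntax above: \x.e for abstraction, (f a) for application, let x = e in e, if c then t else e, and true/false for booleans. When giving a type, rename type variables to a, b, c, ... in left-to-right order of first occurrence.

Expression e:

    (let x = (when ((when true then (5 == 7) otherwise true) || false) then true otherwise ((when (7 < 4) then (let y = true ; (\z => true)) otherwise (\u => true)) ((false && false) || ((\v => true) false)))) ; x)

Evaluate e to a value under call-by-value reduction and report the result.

Answer: true

Trace:
step 0: (let x = (if ((if true then (5 == 7) else true) || false) then true else ((if (7 < 4) then (let y = true in (\z.true)) else (\u.true)) ((false && false) || ((\v.true) false)))) in x)
step 1: [if@0.0.0] (let x = (if ((5 == 7) || false) then true else ((if (7 < 4) then (let y = true in (\z.true)) else (\u.true)) ((false && false) || ((\v.true) false)))) in x)
step 2: [delta@0.0.0] (let x = (if (false || false) then true else ((if (7 < 4) then (let y = true in (\z.true)) else (\u.true)) ((false && false) || ((\v.true) false)))) in x)
step 3: [delta@0.0] (let x = (if false then true else ((if (7 < 4) then (let y = true in (\z.true)) else (\u.true)) ((false && false) || ((\v.true) false)))) in x)
step 4: [if@0] (let x = ((if (7 < 4) then (let y = true in (\z.true)) else (\u.true)) ((false && false) || ((\v.true) false))) in x)
step 5: [delta@0.0.0] (let x = ((if false then (let y = true in (\z.true)) else (\u.true)) ((false && false) || ((\v.true) false))) in x)
step 6: [if@0.0] (let x = ((\u.true) ((false && false) || ((\v.true) false))) in x)
step 7: [delta@0.1.0] (let x = ((\u.true) (false || ((\v.true) false))) in x)
step 8: [beta@0.1.1] (let x = ((\u.true) (false || true)) in x)
step 9: [delta@0.1] (let x = ((\u.true) true) in x)
step 10: [beta@0] (let x = true in x)
step 11: [let@root] true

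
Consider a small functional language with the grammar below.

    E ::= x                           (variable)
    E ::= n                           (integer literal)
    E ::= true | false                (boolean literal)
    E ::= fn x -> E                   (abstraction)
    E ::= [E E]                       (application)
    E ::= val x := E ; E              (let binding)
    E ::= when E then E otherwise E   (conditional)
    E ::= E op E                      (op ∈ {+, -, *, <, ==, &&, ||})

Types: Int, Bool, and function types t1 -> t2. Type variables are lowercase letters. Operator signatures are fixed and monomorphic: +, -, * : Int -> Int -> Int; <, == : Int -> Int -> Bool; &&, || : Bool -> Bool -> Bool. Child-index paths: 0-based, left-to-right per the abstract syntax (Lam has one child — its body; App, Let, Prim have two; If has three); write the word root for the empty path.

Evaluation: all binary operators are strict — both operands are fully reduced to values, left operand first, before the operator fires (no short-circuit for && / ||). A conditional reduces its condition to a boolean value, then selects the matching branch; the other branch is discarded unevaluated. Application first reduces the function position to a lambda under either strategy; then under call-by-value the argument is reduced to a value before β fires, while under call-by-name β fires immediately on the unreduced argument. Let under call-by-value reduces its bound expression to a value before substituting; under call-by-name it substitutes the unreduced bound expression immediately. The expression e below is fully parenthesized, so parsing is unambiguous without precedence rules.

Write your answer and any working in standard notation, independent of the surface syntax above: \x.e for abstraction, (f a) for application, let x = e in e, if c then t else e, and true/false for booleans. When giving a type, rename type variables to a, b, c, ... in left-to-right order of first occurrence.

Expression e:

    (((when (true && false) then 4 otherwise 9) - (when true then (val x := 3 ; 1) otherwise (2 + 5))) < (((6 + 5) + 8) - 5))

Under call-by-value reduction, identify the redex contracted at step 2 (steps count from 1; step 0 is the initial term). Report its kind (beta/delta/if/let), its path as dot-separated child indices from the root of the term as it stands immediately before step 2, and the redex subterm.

Answer: if at 0.0 : (if false then 4 else 9)

Derivation:
step 0: (((if (true && false) then 4 else 9) - (if true then (let x = 3 in 1) else (2 + 5))) < (((6 + 5) + 8) - 5))
step 1: [delta@0.0.0] (((if false then 4 else 9) - (if true then (let x = 3 in 1) else (2 + 5))) < (((6 + 5) + 8) - 5))
step 2: [if@0.0] ((9 - (if true then (let x = 3 in 1) else (2 + 5))) < (((6 + 5) + 8) - 5))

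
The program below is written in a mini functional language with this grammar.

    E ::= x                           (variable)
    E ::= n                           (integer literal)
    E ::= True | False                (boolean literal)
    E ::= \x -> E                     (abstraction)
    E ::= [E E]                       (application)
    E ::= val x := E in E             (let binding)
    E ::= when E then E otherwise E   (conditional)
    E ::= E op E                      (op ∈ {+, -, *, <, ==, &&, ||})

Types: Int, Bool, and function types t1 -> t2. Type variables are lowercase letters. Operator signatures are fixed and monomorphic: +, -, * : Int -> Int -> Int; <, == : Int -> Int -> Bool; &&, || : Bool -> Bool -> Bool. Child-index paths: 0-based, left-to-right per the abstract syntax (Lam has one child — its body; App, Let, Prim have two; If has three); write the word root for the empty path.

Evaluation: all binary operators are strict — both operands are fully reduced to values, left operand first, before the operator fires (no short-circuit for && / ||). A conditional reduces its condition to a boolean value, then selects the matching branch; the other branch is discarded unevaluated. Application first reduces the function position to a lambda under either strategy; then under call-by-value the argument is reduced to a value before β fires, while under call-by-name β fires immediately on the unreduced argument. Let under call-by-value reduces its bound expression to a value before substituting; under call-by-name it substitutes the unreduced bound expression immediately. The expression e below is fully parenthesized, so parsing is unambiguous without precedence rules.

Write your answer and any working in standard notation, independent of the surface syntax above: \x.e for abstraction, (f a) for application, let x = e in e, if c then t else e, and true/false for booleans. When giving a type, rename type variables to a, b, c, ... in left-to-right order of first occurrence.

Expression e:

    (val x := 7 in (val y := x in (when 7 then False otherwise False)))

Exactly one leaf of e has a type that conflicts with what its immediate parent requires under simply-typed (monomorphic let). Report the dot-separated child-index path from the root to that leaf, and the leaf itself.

Answer: 1.1.0 : 7

Working:
let x : Int
x : Int
let y : Int
  unify Int ~ Bool
  FAIL: mismatch Int ~ Bool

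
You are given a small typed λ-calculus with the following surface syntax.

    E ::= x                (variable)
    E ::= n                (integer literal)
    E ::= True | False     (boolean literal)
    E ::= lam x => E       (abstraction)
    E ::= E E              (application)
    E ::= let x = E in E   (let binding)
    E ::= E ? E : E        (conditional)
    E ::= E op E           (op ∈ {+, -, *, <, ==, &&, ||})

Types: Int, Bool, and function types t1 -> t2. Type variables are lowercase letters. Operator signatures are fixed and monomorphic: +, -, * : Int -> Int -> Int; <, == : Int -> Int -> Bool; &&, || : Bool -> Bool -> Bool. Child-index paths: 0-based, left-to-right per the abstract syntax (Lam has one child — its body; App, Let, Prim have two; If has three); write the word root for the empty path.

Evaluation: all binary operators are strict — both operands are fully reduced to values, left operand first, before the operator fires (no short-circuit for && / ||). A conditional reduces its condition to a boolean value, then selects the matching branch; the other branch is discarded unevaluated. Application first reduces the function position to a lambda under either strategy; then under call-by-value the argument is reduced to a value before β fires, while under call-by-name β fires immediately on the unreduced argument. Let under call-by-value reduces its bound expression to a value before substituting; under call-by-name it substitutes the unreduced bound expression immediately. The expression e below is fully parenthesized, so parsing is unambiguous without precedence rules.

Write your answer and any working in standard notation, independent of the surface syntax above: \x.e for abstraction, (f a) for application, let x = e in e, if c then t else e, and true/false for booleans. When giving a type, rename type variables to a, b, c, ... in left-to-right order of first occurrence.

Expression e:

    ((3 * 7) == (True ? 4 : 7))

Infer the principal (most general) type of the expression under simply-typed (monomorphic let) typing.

Answer: Bool

Trace:
  unify Int ~ Int
  unify Int ~ Int
  unify Int ~ Int
  unify Bool ~ Bool
  unify Int ~ Int
  unify Int ~ Int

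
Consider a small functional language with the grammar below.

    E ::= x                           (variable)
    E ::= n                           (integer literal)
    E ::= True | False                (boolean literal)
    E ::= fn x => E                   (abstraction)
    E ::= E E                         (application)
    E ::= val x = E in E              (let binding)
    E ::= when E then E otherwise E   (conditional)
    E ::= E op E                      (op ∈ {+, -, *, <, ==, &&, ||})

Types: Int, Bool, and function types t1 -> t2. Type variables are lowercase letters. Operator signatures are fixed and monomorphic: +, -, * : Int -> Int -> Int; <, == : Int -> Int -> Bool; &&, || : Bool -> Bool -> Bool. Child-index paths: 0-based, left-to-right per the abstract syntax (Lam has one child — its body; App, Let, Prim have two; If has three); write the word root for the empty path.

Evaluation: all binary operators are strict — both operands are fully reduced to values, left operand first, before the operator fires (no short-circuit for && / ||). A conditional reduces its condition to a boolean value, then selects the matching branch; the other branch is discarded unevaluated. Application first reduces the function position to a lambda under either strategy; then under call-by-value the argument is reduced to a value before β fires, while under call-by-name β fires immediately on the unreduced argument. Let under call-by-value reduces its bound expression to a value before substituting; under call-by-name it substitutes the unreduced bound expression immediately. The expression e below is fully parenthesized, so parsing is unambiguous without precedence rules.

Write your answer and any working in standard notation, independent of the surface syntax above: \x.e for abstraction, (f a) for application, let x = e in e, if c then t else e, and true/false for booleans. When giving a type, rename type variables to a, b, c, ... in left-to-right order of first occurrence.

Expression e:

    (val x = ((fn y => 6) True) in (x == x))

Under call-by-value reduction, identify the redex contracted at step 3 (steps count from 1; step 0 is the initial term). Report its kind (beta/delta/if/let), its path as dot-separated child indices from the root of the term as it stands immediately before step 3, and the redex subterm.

Trace:
step 0: (let x = ((\y.6) true) in (x == x))
step 1: [beta@0] (let x = 6 in (x == x))
step 2: [let@root] (6 == 6)
step 3: [delta@root] true

Answer: delta at root : (6 == 6)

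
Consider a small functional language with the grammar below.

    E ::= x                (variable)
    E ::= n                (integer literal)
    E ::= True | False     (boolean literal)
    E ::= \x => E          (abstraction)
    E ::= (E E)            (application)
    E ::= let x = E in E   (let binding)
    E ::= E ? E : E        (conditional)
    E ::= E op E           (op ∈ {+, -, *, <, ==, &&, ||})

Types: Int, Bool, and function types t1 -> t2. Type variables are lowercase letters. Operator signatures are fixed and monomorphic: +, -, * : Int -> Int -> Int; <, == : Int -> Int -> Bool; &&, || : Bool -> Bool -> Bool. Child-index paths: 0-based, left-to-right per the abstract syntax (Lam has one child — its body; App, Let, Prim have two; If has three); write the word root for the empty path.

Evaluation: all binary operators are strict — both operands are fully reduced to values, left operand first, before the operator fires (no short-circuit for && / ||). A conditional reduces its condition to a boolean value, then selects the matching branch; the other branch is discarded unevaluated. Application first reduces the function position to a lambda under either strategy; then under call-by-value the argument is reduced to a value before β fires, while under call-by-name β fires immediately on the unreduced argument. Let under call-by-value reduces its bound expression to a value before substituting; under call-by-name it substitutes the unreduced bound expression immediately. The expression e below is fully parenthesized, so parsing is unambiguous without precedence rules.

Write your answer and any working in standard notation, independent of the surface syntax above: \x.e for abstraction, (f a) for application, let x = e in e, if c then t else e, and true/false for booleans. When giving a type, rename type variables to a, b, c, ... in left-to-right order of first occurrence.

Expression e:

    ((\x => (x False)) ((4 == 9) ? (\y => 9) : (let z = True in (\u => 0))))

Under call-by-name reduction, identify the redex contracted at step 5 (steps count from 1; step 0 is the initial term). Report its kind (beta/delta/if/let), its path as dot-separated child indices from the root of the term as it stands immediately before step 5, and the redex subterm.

Trace:
step 0: ((\x.(x false)) (if (4 == 9) then (\y.9) else (let z = true in (\u.0))))
step 1: [beta@root] ((if (4 == 9) then (\y.9) else (let z = true in (\u.0))) false)
step 2: [delta@0.0] ((if false then (\y.9) else (let z = true in (\u.0))) false)
step 3: [if@0] ((let z = true in (\u.0)) false)
step 4: [let@0] ((\u.0) false)
step 5: [beta@root] 0

Answer: beta at root : ((\u.0) false)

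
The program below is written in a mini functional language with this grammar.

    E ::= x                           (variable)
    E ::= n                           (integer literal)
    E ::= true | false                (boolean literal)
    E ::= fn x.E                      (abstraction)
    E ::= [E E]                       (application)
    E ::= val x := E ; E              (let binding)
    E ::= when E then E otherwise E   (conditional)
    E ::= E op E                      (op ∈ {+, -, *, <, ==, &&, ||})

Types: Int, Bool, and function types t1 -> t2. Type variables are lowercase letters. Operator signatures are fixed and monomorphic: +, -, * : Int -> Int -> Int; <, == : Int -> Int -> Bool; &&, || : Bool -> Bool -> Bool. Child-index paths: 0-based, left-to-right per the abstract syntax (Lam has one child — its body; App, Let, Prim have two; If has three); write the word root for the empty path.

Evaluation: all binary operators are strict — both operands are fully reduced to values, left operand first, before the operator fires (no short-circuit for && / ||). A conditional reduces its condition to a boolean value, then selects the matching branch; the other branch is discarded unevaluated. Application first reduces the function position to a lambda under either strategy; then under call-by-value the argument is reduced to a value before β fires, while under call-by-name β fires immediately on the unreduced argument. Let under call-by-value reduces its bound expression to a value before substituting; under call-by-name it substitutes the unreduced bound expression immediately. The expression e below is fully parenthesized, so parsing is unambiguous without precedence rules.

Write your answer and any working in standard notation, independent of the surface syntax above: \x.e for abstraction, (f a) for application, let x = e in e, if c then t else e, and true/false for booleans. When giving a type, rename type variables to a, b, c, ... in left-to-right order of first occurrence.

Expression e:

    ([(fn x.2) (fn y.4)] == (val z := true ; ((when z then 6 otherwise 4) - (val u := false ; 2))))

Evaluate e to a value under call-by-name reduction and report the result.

Working:
step 0: (((\x.2) (\y.4)) == (let z = true in ((if z then 6 else 4) - (let u = false in 2))))
step 1: [beta@0] (2 == (let z = true in ((if z then 6 else 4) - (let u = false in 2))))
step 2: [let@1] (2 == ((if true then 6 else 4) - (let u = false in 2)))
step 3: [if@1.0] (2 == (6 - (let u = false in 2)))
step 4: [let@1.1] (2 == (6 - 2))
step 5: [delta@1] (2 == 4)
step 6: [delta@root] false

Answer: false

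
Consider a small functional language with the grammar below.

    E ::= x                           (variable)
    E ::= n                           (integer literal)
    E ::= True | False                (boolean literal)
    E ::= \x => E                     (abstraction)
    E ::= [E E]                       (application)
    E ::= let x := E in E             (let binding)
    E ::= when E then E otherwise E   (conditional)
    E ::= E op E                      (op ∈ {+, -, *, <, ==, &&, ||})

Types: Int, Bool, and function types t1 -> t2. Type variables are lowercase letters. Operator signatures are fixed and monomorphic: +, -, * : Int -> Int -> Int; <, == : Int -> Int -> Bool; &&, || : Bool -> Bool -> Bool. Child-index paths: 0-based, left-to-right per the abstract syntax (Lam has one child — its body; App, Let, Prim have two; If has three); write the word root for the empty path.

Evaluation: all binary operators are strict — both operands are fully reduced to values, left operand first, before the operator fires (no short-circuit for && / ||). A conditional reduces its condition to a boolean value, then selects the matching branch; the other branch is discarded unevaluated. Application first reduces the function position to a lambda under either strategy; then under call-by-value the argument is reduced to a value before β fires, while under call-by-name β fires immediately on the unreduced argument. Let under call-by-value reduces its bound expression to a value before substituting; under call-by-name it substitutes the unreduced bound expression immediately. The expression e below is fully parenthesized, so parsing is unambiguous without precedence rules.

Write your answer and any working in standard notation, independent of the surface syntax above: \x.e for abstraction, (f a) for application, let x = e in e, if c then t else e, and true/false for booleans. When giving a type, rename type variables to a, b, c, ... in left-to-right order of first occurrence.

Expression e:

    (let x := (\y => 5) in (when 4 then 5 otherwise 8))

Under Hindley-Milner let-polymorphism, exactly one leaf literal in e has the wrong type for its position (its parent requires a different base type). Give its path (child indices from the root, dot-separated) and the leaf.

Answer: 1.0 : 4

Trace:
\y._ : a -> Int
let x : forall. a -> Int
  unify Int ~ Bool
  FAIL: mismatch Int ~ Bool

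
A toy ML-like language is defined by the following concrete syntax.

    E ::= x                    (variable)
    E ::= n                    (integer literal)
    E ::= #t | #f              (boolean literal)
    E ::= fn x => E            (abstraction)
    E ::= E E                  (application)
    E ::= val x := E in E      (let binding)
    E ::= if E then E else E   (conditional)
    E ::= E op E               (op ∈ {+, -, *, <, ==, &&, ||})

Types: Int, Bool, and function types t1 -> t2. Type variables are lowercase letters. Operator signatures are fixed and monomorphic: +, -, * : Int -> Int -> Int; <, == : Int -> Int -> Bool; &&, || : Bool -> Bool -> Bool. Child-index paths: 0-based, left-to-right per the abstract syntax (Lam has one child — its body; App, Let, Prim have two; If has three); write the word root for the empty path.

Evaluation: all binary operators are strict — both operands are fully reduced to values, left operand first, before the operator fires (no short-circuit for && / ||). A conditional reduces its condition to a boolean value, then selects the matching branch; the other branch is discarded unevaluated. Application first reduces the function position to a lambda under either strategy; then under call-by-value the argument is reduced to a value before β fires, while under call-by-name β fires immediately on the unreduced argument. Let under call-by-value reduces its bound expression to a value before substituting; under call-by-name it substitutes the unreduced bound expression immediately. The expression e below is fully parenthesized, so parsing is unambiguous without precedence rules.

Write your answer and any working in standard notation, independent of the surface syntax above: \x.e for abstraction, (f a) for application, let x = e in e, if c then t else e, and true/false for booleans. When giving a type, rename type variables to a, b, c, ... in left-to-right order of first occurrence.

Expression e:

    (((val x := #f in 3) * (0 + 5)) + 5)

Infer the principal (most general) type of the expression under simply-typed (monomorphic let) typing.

Answer: Int

Derivation:
let x : Bool
  unify Int ~ Int
  unify Int ~ Int
  unify Int ~ Int
  unify Int ~ Int
  unify Int ~ Int
  unify Int ~ Int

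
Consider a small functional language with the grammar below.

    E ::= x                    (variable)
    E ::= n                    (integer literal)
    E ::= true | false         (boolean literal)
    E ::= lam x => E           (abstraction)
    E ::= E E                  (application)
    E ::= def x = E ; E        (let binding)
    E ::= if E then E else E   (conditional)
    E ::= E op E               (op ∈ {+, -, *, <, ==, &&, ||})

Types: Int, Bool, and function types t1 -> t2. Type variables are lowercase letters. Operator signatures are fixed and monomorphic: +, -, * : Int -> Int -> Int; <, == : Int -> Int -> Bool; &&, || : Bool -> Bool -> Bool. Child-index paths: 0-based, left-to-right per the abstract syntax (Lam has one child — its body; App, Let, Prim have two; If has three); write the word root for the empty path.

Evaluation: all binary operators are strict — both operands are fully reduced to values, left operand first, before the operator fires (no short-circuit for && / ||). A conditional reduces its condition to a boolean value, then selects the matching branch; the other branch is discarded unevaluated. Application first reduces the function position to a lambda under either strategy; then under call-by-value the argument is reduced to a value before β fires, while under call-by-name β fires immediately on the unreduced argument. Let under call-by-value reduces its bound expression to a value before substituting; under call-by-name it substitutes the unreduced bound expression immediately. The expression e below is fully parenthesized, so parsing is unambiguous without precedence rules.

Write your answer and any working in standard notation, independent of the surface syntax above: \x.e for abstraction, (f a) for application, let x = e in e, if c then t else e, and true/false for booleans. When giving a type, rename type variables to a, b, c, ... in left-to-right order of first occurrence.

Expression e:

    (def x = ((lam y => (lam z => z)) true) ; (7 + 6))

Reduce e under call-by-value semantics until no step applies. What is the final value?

Answer: 13

Derivation:
step 0: (let x = ((\y.(\z.z)) true) in (7 + 6))
step 1: [beta@0] (let x = (\z.z) in (7 + 6))
step 2: [let@root] (7 + 6)
step 3: [delta@root] 13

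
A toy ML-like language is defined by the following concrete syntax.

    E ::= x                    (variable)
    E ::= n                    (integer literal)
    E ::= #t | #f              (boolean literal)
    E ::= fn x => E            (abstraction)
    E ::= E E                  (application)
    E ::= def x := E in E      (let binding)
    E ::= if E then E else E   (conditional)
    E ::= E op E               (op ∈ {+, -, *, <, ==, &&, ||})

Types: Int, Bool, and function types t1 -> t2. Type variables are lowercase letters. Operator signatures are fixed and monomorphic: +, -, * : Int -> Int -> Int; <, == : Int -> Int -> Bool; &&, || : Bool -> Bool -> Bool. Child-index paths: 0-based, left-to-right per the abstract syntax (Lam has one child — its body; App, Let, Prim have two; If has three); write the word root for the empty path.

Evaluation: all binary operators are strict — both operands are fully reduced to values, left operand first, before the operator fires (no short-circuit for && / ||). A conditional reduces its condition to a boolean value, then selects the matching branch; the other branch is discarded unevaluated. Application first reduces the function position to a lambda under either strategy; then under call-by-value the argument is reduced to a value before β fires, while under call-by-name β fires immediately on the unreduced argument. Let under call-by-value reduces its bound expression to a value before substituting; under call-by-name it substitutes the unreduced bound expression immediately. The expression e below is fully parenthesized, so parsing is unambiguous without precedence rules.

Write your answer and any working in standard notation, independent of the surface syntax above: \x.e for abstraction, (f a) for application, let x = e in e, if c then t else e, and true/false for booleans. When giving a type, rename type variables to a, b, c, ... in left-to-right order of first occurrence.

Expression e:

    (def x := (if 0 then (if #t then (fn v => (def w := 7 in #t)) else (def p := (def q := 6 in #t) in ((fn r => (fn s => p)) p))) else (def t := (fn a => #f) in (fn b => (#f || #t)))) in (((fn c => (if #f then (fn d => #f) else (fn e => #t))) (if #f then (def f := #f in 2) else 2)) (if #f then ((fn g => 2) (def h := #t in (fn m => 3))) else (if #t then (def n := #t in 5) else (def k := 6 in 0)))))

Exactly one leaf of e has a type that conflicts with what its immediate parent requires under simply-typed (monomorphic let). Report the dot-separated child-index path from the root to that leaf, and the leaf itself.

Answer: 0.0 : 0

Derivation:
  unify Int ~ Bool
  FAIL: mismatch Int ~ Bool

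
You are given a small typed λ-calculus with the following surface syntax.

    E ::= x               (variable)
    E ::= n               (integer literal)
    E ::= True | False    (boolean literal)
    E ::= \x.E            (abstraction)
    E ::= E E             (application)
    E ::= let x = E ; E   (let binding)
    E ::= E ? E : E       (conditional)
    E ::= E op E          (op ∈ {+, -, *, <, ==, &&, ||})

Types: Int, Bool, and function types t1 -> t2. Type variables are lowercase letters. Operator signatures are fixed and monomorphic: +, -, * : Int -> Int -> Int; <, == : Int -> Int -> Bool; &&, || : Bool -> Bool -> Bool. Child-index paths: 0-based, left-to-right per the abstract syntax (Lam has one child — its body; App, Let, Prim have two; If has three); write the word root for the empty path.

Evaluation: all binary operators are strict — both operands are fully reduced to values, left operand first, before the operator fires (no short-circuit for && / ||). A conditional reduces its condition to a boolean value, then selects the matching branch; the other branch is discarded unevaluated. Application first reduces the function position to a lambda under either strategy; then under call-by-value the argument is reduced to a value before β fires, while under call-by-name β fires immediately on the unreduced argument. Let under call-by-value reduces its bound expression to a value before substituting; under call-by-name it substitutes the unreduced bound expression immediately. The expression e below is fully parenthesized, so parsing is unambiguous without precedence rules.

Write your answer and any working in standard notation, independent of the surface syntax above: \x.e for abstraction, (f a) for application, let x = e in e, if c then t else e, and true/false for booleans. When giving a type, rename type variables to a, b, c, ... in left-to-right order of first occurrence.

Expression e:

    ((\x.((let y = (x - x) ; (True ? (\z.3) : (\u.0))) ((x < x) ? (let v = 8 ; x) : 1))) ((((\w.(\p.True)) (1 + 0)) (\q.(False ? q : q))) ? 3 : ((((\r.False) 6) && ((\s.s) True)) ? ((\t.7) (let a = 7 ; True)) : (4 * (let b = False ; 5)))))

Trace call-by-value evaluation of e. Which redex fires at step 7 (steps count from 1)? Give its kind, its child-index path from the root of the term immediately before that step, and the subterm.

Answer: let at 0 : (let y = 0 in (if true then (\z.3) else (\u.0)))

Derivation:
step 0: ((\x.((let y = (x - x) in (if true then (\z.3) else (\u.0))) (if (x < x) then (let v = 8 in x) else 1))) (if (((\w.(\p.true)) (1 + 0)) (\q.(if false then q else q))) then 3 else (if (((\r.false) 6) && ((\s.s) true)) then ((\t.7) (let a = 7 in true)) else (4 * (let b = false in 5)))))
step 1: [delta@1.0.0.1] ((\x.((let y = (x - x) in (if true then (\z.3) else (\u.0))) (if (x < x) then (let v = 8 in x) else 1))) (if (((\w.(\p.true)) 1) (\q.(if false then q else q))) then 3 else (if (((\r.false) 6) && ((\s.s) true)) then ((\t.7) (let a = 7 in true)) else (4 * (let b = false in 5)))))
step 2: [beta@1.0.0] ((\x.((let y = (x - x) in (if true then (\z.3) else (\u.0))) (if (x < x) then (let v = 8 in x) else 1))) (if ((\p.true) (\q.(if false then q else q))) then 3 else (if (((\r.false) 6) && ((\s.s) true)) then ((\t.7) (let a = 7 in true)) else (4 * (let b = false in 5)))))
step 3: [beta@1.0] ((\x.((let y = (x - x) in (if true then (\z.3) else (\u.0))) (if (x < x) then (let v = 8 in x) else 1))) (if true then 3 else (if (((\r.false) 6) && ((\s.s) true)) then ((\t.7) (let a = 7 in true)) else (4 * (let b = false in 5)))))
step 4: [if@1] ((\x.((let y = (x - x) in (if true then (\z.3) else (\u.0))) (if (x < x) then (let v = 8 in x) else 1))) 3)
step 5: [beta@root] ((let y = (3 - 3) in (if true then (\z.3) else (\u.0))) (if (3 < 3) then (let v = 8 in 3) else 1))
step 6: [delta@0.0] ((let y = 0 in (if true then (\z.3) else (\u.0))) (if (3 < 3) then (let v = 8 in 3) else 1))
step 7: [let@0] ((if true then (\z.3) else (\u.0)) (if (3 < 3) then (let v = 8 in 3) else 1))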